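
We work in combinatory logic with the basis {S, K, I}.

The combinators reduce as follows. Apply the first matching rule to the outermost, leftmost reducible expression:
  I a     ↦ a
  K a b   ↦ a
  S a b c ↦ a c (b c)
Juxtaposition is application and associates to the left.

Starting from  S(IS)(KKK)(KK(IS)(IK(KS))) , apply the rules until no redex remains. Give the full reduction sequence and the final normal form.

Answer: normal form = S(K(K(KS)))(K(K(K(KS))))  (in 7 steps)

Working:
  start: S(IS)(KKK)(KK(IS)(IK(KS)))
  step 1: IS(KK(IS)(IK(KS)))(KKK(KK(IS)(IK(KS))))
  step 2: S(KK(IS)(IK(KS)))(KKK(KK(IS)(IK(KS))))
  step 3: S(K(IK(KS)))(KKK(KK(IS)(IK(KS))))
  step 4: S(K(K(KS)))(KKK(KK(IS)(IK(KS))))
  step 5: S(K(K(KS)))(K(KK(IS)(IK(KS))))
  step 6: S(K(K(KS)))(K(K(IK(KS))))
  step 7: S(K(K(KS)))(K(K(K(KS))))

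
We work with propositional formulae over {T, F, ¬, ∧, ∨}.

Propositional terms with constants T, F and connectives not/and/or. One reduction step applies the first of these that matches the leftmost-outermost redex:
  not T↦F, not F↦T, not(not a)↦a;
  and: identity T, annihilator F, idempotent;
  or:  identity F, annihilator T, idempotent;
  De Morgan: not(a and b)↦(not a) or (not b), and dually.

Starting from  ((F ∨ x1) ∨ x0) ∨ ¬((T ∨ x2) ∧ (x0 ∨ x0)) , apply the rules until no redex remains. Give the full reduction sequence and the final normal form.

Answer: normal form = (x1 ∨ x0) ∨ ¬x0  (in 8 steps)

Reduction:
  start: ((F ∨ x1) ∨ x0) ∨ ¬((T ∨ x2) ∧ (x0 ∨ x0))
  →1  (x1 ∨ x0) ∨ ¬((T ∨ x2) ∧ (x0 ∨ x0))
  →2  (x1 ∨ x0) ∨ (¬(T ∨ x2) ∨ ¬(x0 ∨ x0))
  →3  (x1 ∨ x0) ∨ ((¬T ∧ ¬x2) ∨ ¬(x0 ∨ x0))
  →4  (x1 ∨ x0) ∨ ((F ∧ ¬x2) ∨ ¬(x0 ∨ x0))
  →5  (x1 ∨ x0) ∨ (F ∨ ¬(x0 ∨ x0))
  →6  (x1 ∨ x0) ∨ ¬(x0 ∨ x0)
  →7  (x1 ∨ x0) ∨ (¬x0 ∧ ¬x0)
  →8  (x1 ∨ x0) ∨ ¬x0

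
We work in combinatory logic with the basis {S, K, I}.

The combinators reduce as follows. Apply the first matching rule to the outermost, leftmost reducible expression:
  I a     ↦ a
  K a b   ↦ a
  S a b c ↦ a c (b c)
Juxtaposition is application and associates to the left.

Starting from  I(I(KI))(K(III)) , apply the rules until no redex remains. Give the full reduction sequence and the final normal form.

  start: I(I(KI))(K(III))
  step 1: I(KI)(K(III))
  step 2: KI(K(III))
  step 3: I

Answer: normal form = I  (in 3 steps)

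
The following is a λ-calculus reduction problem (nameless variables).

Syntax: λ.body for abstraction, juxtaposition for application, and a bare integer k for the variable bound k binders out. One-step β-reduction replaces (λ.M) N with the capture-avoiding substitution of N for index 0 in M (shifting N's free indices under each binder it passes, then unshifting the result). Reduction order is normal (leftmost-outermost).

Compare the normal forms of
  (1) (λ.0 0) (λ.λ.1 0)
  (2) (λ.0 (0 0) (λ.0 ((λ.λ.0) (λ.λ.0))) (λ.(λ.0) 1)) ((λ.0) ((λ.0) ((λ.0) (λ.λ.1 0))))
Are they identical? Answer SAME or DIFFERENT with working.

Answer: SAME — A ⇓ λ.λ.1 0, B ⇓ λ.λ.1 0

Reduction:
Term A:
  start: (λ.0 0) (λ.λ.1 0)
  [1] (λ.λ.1 0) (λ.λ.1 0)
  [2] λ.(λ.λ.1 0) 0
  [3] λ.λ.1 0

Term B:
  start: (λ.0 (0 0) (λ.0 ((λ.λ.0) (λ.λ.0))) (λ.(λ.0) 1)) ((λ.0) ((λ.0) ((λ.0) (λ.λ.1 0))))
  [1] (λ.0) ((λ.0) ((λ.0) (λ.λ.1 0))) ((λ.0) ((λ.0) ((λ.0) (λ.λ.1 0))) ((λ.0) ((λ.0) ((λ.0) (λ.λ.1 0))))) (λ.0 ((λ.λ.0) (λ.λ.0))) (λ.(λ.0) ((λ.0) ((λ.0) ((λ.0) (λ.λ.1 0)))))
  [2] (λ.0) ((λ.0) (λ.λ.1 0)) ((λ.0) ((λ.0) ((λ.0) (λ.λ.1 0))) ((λ.0) ((λ.0) ((λ.0) (λ.λ.1 0))))) (λ.0 ((λ.λ.0) (λ.λ.0))) (λ.(λ.0) ((λ.0) ((λ.0) ((λ.0) (λ.λ.1 0)))))
  [3] (λ.0) (λ.λ.1 0) ((λ.0) ((λ.0) ((λ.0) (λ.λ.1 0))) ((λ.0) ((λ.0) ((λ.0) (λ.λ.1 0))))) (λ.0 ((λ.λ.0) (λ.λ.0))) (λ.(λ.0) ((λ.0) ((λ.0) ((λ.0) (λ.λ.1 0)))))
  [4] (λ.λ.1 0) ((λ.0) ((λ.0) ((λ.0) (λ.λ.1 0))) ((λ.0) ((λ.0) ((λ.0) (λ.λ.1 0))))) (λ.0 ((λ.λ.0) (λ.λ.0))) (λ.(λ.0) ((λ.0) ((λ.0) ((λ.0) (λ.λ.1 0)))))
  [5] (λ.(λ.0) ((λ.0) ((λ.0) (λ.λ.1 0))) ((λ.0) ((λ.0) ((λ.0) (λ.λ.1 0)))) 0) (λ.0 ((λ.λ.0) (λ.λ.0))) (λ.(λ.0) ((λ.0) ((λ.0) ((λ.0) (λ.λ.1 0)))))
  [6] (λ.0) ((λ.0) ((λ.0) (λ.λ.1 0))) ((λ.0) ((λ.0) ((λ.0) (λ.λ.1 0)))) (λ.0 ((λ.λ.0) (λ.λ.0))) (λ.(λ.0) ((λ.0) ((λ.0) ((λ.0) (λ.λ.1 0)))))
  [7] (λ.0) ((λ.0) (λ.λ.1 0)) ((λ.0) ((λ.0) ((λ.0) (λ.λ.1 0)))) (λ.0 ((λ.λ.0) (λ.λ.0))) (λ.(λ.0) ((λ.0) ((λ.0) ((λ.0) (λ.λ.1 0)))))
  [8] (λ.0) (λ.λ.1 0) ((λ.0) ((λ.0) ((λ.0) (λ.λ.1 0)))) (λ.0 ((λ.λ.0) (λ.λ.0))) (λ.(λ.0) ((λ.0) ((λ.0) ((λ.0) (λ.λ.1 0)))))
  [9] (λ.λ.1 0) ((λ.0) ((λ.0) ((λ.0) (λ.λ.1 0)))) (λ.0 ((λ.λ.0) (λ.λ.0))) (λ.(λ.0) ((λ.0) ((λ.0) ((λ.0) (λ.λ.1 0)))))
  [10] (λ.(λ.0) ((λ.0) ((λ.0) (λ.λ.1 0))) 0) (λ.0 ((λ.λ.0) (λ.λ.0))) (λ.(λ.0) ((λ.0) ((λ.0) ((λ.0) (λ.λ.1 0)))))
  [11] (λ.0) ((λ.0) ((λ.0) (λ.λ.1 0))) (λ.0 ((λ.λ.0) (λ.λ.0))) (λ.(λ.0) ((λ.0) ((λ.0) ((λ.0) (λ.λ.1 0)))))
  [12] (λ.0) ((λ.0) (λ.λ.1 0)) (λ.0 ((λ.λ.0) (λ.λ.0))) (λ.(λ.0) ((λ.0) ((λ.0) ((λ.0) (λ.λ.1 0)))))
  [13] (λ.0) (λ.λ.1 0) (λ.0 ((λ.λ.0) (λ.λ.0))) (λ.(λ.0) ((λ.0) ((λ.0) ((λ.0) (λ.λ.1 0)))))
  [14] (λ.λ.1 0) (λ.0 ((λ.λ.0) (λ.λ.0))) (λ.(λ.0) ((λ.0) ((λ.0) ((λ.0) (λ.λ.1 0)))))
  [15] (λ.(λ.0 ((λ.λ.0) (λ.λ.0))) 0) (λ.(λ.0) ((λ.0) ((λ.0) ((λ.0) (λ.λ.1 0)))))
  [16] (λ.0 ((λ.λ.0) (λ.λ.0))) (λ.(λ.0) ((λ.0) ((λ.0) ((λ.0) (λ.λ.1 0)))))
  [17] (λ.(λ.0) ((λ.0) ((λ.0) ((λ.0) (λ.λ.1 0))))) ((λ.λ.0) (λ.λ.0))
  [18] (λ.0) ((λ.0) ((λ.0) ((λ.0) (λ.λ.1 0))))
  [19] (λ.0) ((λ.0) ((λ.0) (λ.λ.1 0)))
  [20] (λ.0) ((λ.0) (λ.λ.1 0))
  [21] (λ.0) (λ.λ.1 0)
  [22] λ.λ.1 0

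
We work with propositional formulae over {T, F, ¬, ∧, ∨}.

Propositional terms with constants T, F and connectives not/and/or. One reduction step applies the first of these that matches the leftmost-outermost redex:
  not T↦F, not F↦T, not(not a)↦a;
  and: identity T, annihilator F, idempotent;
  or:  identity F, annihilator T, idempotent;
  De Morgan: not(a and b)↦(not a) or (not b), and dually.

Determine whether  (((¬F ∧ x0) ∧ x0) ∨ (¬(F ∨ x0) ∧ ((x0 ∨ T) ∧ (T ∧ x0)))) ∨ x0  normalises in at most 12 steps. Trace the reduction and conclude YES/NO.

Answer: YES — reaches normal form (x0 ∨ (¬x0 ∧ x0)) ∨ x0 in 9 ≤ 12 steps

Working:
  start: (((¬F ∧ x0) ∧ x0) ∨ (¬(F ∨ x0) ∧ ((x0 ∨ T) ∧ (T ∧ x0)))) ∨ x0
  [1] (((T ∧ x0) ∧ x0) ∨ (¬(F ∨ x0) ∧ ((x0 ∨ T) ∧ (T ∧ x0)))) ∨ x0
  [2] ((x0 ∧ x0) ∨ (¬(F ∨ x0) ∧ ((x0 ∨ T) ∧ (T ∧ x0)))) ∨ x0
  [3] (x0 ∨ (¬(F ∨ x0) ∧ ((x0 ∨ T) ∧ (T ∧ x0)))) ∨ x0
  [4] (x0 ∨ ((¬F ∧ ¬x0) ∧ ((x0 ∨ T) ∧ (T ∧ x0)))) ∨ x0
  [5] (x0 ∨ ((T ∧ ¬x0) ∧ ((x0 ∨ T) ∧ (T ∧ x0)))) ∨ x0
  [6] (x0 ∨ (¬x0 ∧ ((x0 ∨ T) ∧ (T ∧ x0)))) ∨ x0
  [7] (x0 ∨ (¬x0 ∧ (T ∧ (T ∧ x0)))) ∨ x0
  [8] (x0 ∨ (¬x0 ∧ (T ∧ x0))) ∨ x0
  [9] (x0 ∨ (¬x0 ∧ x0)) ∨ x0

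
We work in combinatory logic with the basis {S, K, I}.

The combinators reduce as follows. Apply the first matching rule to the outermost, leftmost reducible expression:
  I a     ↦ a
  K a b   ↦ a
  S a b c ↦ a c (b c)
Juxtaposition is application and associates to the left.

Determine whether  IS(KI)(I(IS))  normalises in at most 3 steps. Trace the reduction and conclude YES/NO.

Answer: YES — reaches normal form S(KI)S in 3 ≤ 3 steps

Working:
  start: IS(KI)(I(IS))
  [1] S(KI)(I(IS))
  [2] S(KI)(IS)
  [3] S(KI)S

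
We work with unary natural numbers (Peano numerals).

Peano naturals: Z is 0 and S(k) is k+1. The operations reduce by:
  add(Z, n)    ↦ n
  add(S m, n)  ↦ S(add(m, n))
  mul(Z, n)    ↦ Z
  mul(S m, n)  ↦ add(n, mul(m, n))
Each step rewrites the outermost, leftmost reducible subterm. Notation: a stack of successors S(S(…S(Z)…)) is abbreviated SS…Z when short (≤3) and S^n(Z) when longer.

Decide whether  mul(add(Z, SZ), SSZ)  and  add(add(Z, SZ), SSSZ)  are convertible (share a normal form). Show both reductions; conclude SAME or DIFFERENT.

Term A:
  start: mul(add(Z, SZ), SSZ)
  [1] mul(SZ, SSZ)
  [2] add(SSZ, mul(Z, SSZ))
  [3] S(add(SZ, mul(Z, SSZ)))
  [4] S(S(add(Z, mul(Z, SSZ))))
  [5] S(S(mul(Z, SSZ)))
  [6] SSZ

Term B:
  start: add(add(Z, SZ), SSSZ)
  [1] add(SZ, SSSZ)
  [2] S(add(Z, SSSZ))
  [3] S^4(Z)

Answer: DIFFERENT — A ⇓ SSZ, B ⇓ S^4(Z)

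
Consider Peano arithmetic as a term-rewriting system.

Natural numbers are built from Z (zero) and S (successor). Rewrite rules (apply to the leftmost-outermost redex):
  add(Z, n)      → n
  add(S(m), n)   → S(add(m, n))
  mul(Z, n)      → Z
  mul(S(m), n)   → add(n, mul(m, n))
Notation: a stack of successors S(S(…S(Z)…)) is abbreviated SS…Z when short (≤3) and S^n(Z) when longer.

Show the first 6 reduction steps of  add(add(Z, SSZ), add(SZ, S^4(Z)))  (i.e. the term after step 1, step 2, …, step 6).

Answer: after 6 steps: S^7(Z)

Reduction:
  start: add(add(Z, SSZ), add(SZ, S^4(Z)))
  [1] add(SSZ, add(SZ, S^4(Z)))
  [2] S(add(SZ, add(SZ, S^4(Z))))
  [3] S(S(add(Z, add(SZ, S^4(Z)))))
  [4] S(S(add(SZ, S^4(Z))))
  [5] S(S(S(add(Z, S^4(Z)))))
  [6] S^7(Z)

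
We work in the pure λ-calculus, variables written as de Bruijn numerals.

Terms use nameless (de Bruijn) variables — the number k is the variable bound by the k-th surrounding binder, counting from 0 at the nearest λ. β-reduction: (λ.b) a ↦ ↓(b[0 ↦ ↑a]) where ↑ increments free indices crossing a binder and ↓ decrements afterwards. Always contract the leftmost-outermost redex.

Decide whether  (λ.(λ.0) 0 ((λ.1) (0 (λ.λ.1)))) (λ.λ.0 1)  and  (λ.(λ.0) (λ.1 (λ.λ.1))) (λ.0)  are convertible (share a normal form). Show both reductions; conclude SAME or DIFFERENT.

Term A:
  start: (λ.(λ.0) 0 ((λ.1) (0 (λ.λ.1)))) (λ.λ.0 1)
  →1  (λ.0) (λ.λ.0 1) ((λ.λ.λ.0 1) ((λ.λ.0 1) (λ.λ.1)))
  →2  (λ.λ.0 1) ((λ.λ.λ.0 1) ((λ.λ.0 1) (λ.λ.1)))
  →3  λ.0 ((λ.λ.λ.0 1) ((λ.λ.0 1) (λ.λ.1)))
  →4  λ.0 (λ.λ.0 1)

Term B:
  start: (λ.(λ.0) (λ.1 (λ.λ.1))) (λ.0)
  →1  (λ.0) (λ.(λ.0) (λ.λ.1))
  →2  λ.(λ.0) (λ.λ.1)
  →3  λ.λ.λ.1

Answer: DIFFERENT — A ⇓ λ.0 (λ.λ.0 1), B ⇓ λ.λ.λ.1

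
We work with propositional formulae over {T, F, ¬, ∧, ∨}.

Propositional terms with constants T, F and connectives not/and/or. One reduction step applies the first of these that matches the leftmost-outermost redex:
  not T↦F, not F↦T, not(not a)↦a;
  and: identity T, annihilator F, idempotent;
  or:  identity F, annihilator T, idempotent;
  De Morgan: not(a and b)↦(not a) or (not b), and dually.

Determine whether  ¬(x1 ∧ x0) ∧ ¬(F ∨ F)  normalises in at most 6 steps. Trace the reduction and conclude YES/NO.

Answer: YES — reaches normal form ¬x1 ∨ ¬x0 in 5 ≤ 6 steps

Derivation:
  start: ¬(x1 ∧ x0) ∧ ¬(F ∨ F)
  →1  (¬x1 ∨ ¬x0) ∧ ¬(F ∨ F)
  →2  (¬x1 ∨ ¬x0) ∧ (¬F ∧ ¬F)
  →3  (¬x1 ∨ ¬x0) ∧ ¬F
  →4  (¬x1 ∨ ¬x0) ∧ T
  →5  ¬x1 ∨ ¬x0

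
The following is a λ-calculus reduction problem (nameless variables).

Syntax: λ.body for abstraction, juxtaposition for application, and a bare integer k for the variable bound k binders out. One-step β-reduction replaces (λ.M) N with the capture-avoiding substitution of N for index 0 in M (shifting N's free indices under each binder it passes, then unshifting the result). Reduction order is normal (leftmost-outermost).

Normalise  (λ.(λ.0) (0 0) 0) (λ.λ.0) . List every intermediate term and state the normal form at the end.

Answer: normal form = λ.λ.0  (in 4 steps)

Derivation:
  start: (λ.(λ.0) (0 0) 0) (λ.λ.0)
  step 1: (λ.0) ((λ.λ.0) (λ.λ.0)) (λ.λ.0)
  step 2: (λ.λ.0) (λ.λ.0) (λ.λ.0)
  step 3: (λ.0) (λ.λ.0)
  step 4: λ.λ.0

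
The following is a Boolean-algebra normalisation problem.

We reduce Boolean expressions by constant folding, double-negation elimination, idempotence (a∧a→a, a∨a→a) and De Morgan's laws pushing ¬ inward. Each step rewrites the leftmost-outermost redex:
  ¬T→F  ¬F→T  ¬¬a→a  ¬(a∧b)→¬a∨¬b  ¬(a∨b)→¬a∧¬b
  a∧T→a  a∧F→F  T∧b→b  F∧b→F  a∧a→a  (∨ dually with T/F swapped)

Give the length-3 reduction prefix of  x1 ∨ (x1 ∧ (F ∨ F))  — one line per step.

Answer: after 3 steps: x1

Derivation:
  start: x1 ∨ (x1 ∧ (F ∨ F))
  →1  x1 ∨ (x1 ∧ F)
  →2  x1 ∨ F
  →3  x1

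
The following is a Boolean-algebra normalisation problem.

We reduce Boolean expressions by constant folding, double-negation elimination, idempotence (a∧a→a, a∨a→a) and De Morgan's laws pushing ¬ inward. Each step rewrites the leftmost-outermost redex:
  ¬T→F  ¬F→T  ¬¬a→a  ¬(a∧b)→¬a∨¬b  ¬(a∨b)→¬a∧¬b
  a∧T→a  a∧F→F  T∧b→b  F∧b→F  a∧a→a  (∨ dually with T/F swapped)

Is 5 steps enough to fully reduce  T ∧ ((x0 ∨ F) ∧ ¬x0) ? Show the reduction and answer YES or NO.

Answer: YES — reaches normal form x0 ∧ ¬x0 in 2 ≤ 5 steps

Working:
  start: T ∧ ((x0 ∨ F) ∧ ¬x0)
  step 1: (x0 ∨ F) ∧ ¬x0
  step 2: x0 ∧ ¬x0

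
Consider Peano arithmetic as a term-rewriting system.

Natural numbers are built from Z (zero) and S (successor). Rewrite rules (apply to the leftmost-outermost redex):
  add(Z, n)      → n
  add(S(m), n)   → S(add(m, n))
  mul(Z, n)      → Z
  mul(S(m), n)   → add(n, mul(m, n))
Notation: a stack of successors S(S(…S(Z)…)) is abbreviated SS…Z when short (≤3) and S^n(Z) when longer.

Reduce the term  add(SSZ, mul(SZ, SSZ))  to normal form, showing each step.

Answer: normal form = S^4(Z)  (in 8 steps)

Working:
  start: add(SSZ, mul(SZ, SSZ))
  →1  S(add(SZ, mul(SZ, SSZ)))
  →2  S(S(add(Z, mul(SZ, SSZ))))
  →3  S(S(mul(SZ, SSZ)))
  →4  S(S(add(SSZ, mul(Z, SSZ))))
  →5  S(S(S(add(SZ, mul(Z, SSZ)))))
  →6  S(S(S(S(add(Z, mul(Z, SSZ))))))
  →7  S(S(S(S(mul(Z, SSZ)))))
  →8  S^4(Z)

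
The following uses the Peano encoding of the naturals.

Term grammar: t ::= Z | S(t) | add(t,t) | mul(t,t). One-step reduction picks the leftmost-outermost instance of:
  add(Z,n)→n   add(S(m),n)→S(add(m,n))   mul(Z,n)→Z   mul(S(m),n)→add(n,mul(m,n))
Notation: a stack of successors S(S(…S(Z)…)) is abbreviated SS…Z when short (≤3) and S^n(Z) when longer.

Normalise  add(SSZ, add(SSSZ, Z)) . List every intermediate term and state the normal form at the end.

  start: add(SSZ, add(SSSZ, Z))
  step 1: S(add(SZ, add(SSSZ, Z)))
  step 2: S(S(add(Z, add(SSSZ, Z))))
  step 3: S(S(add(SSSZ, Z)))
  step 4: S(S(S(add(SSZ, Z))))
  step 5: S(S(S(S(add(SZ, Z)))))
  step 6: S(S(S(S(S(add(Z, Z))))))
  step 7: S^5(Z)

Answer: normal form = S^5(Z)  (in 7 steps)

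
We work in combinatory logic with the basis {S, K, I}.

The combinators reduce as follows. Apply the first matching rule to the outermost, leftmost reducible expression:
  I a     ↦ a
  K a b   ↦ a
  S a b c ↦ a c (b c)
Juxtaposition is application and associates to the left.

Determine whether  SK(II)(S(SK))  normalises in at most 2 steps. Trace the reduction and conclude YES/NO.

  start: SK(II)(S(SK))
  →1  K(S(SK))(II(S(SK)))
  →2  S(SK)

Answer: YES — reaches normal form S(SK) in 2 ≤ 2 steps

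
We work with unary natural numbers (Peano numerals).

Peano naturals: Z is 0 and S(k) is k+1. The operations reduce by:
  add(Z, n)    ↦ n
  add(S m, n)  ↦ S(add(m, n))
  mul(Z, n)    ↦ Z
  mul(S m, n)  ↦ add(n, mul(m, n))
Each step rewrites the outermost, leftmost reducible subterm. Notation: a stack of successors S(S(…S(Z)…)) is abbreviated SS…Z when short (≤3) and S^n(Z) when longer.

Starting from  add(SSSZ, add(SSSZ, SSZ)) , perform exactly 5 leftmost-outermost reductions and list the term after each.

Answer: after 5 steps: S(S(S(S(add(SSZ, SSZ)))))

Reduction:
  start: add(SSSZ, add(SSSZ, SSZ))
  →1  S(add(SSZ, add(SSSZ, SSZ)))
  →2  S(S(add(SZ, add(SSSZ, SSZ))))
  →3  S(S(S(add(Z, add(SSSZ, SSZ)))))
  →4  S(S(S(add(SSSZ, SSZ))))
  →5  S(S(S(S(add(SSZ, SSZ)))))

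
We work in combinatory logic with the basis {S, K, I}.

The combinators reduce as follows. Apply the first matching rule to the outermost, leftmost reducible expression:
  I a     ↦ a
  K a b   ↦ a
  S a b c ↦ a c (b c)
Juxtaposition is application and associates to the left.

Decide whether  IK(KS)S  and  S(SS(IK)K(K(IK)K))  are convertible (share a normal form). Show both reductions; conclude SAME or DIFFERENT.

Term A:
  start: IK(KS)S
  →1  K(KS)S
  →2  KS

Term B:
  start: S(SS(IK)K(K(IK)K))
  →1  S(SK(IKK)(K(IK)K))
  →2  S(K(K(IK)K)(IKK(K(IK)K)))
  →3  S(K(IK)K)
  →4  S(IK)
  →5  SK

Answer: DIFFERENT — A ⇓ KS, B ⇓ SK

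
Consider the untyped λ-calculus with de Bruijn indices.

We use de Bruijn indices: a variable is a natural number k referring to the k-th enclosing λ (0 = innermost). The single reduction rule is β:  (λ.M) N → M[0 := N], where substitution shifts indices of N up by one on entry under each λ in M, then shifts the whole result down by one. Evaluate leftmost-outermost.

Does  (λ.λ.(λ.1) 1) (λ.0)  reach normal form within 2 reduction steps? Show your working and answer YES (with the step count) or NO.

  start: (λ.λ.(λ.1) 1) (λ.0)
  step 1: λ.(λ.1) (λ.0)
  step 2: λ.0

Answer: YES — reaches normal form λ.0 in 2 ≤ 2 steps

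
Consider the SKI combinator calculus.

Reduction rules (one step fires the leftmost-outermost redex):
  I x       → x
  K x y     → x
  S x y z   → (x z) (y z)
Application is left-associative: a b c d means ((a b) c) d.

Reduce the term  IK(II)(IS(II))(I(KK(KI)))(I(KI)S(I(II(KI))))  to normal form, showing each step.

Answer: normal form = K(KI)  (in 12 steps)

Derivation:
  start: IK(II)(IS(II))(I(KK(KI)))(I(KI)S(I(II(KI))))
  [1] K(II)(IS(II))(I(KK(KI)))(I(KI)S(I(II(KI))))
  [2] II(I(KK(KI)))(I(KI)S(I(II(KI))))
  [3] I(I(KK(KI)))(I(KI)S(I(II(KI))))
  [4] I(KK(KI))(I(KI)S(I(II(KI))))
  [5] KK(KI)(I(KI)S(I(II(KI))))
  [6] K(I(KI)S(I(II(KI))))
  [7] K(KIS(I(II(KI))))
  [8] K(I(I(II(KI))))
  [9] K(I(II(KI)))
  [10] K(II(KI))
  [11] K(I(KI))
  [12] K(KI)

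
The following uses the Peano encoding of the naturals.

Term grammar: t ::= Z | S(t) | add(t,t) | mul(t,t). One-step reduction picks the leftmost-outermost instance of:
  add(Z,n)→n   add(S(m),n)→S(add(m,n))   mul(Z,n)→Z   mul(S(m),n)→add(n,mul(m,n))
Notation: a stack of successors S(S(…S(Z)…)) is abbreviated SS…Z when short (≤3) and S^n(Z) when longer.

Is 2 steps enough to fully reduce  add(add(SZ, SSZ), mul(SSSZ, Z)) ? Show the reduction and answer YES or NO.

  start: add(add(SZ, SSZ), mul(SSSZ, Z))
  [1] add(S(add(Z, SSZ)), mul(SSSZ, Z))
  [2] S(add(add(Z, SSZ), mul(SSSZ, Z)))

Answer: NO — after 2 steps the term is S(add(add(Z, SSZ), mul(SSSZ, Z))), not yet normal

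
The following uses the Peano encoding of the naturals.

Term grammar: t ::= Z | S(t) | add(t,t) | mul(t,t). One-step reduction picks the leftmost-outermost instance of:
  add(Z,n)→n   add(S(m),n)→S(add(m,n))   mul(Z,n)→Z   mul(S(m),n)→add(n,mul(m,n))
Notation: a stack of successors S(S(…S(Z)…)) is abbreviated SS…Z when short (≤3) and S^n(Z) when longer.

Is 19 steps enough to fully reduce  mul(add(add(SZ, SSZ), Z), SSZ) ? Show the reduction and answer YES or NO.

Answer: YES — reaches normal form S^6(Z) in 19 ≤ 19 steps

Derivation:
  start: mul(add(add(SZ, SSZ), Z), SSZ)
  step 1: mul(add(S(add(Z, SSZ)), Z), SSZ)
  step 2: mul(S(add(add(Z, SSZ), Z)), SSZ)
  step 3: add(SSZ, mul(add(add(Z, SSZ), Z), SSZ))
  step 4: S(add(SZ, mul(add(add(Z, SSZ), Z), SSZ)))
  step 5: S(S(add(Z, mul(add(add(Z, SSZ), Z), SSZ))))
  step 6: S(S(mul(add(add(Z, SSZ), Z), SSZ)))
  step 7: S(S(mul(add(SSZ, Z), SSZ)))
  step 8: S(S(mul(S(add(SZ, Z)), SSZ)))
  step 9: S(S(add(SSZ, mul(add(SZ, Z), SSZ))))
  step 10: S(S(S(add(SZ, mul(add(SZ, Z), SSZ)))))
  step 11: S(S(S(S(add(Z, mul(add(SZ, Z), SSZ))))))
  step 12: S(S(S(S(mul(add(SZ, Z), SSZ)))))
  step 13: S(S(S(S(mul(S(add(Z, Z)), SSZ)))))
  step 14: S(S(S(S(add(SSZ, mul(add(Z, Z), SSZ))))))
  step 15: S(S(S(S(S(add(SZ, mul(add(Z, Z), SSZ)))))))
  step 16: S(S(S(S(S(S(add(Z, mul(add(Z, Z), SSZ))))))))
  step 17: S(S(S(S(S(S(mul(add(Z, Z), SSZ)))))))
  step 18: S(S(S(S(S(S(mul(Z, SSZ)))))))
  step 19: S^6(Z)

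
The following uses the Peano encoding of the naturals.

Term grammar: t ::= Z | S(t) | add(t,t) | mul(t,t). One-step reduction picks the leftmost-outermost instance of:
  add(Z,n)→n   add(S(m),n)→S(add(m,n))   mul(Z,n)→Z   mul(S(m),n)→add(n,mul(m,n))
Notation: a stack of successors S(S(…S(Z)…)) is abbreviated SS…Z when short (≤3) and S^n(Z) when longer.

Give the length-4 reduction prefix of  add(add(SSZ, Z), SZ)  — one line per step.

Answer: after 4 steps: S(S(add(add(Z, Z), SZ)))

Reduction:
  start: add(add(SSZ, Z), SZ)
  step 1: add(S(add(SZ, Z)), SZ)
  step 2: S(add(add(SZ, Z), SZ))
  step 3: S(add(S(add(Z, Z)), SZ))
  step 4: S(S(add(add(Z, Z), SZ)))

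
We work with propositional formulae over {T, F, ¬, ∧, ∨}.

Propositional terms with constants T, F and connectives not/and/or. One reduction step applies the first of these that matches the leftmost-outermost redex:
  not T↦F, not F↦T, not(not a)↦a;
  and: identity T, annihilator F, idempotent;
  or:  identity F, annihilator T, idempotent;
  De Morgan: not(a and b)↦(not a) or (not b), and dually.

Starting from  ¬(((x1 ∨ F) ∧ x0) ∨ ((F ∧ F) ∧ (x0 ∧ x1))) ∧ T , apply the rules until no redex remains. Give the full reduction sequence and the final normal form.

  start: ¬(((x1 ∨ F) ∧ x0) ∨ ((F ∧ F) ∧ (x0 ∧ x1))) ∧ T
  [1] ¬(((x1 ∨ F) ∧ x0) ∨ ((F ∧ F) ∧ (x0 ∧ x1)))
  [2] ¬((x1 ∨ F) ∧ x0) ∧ ¬((F ∧ F) ∧ (x0 ∧ x1))
  [3] (¬(x1 ∨ F) ∨ ¬x0) ∧ ¬((F ∧ F) ∧ (x0 ∧ x1))
  [4] ((¬x1 ∧ ¬F) ∨ ¬x0) ∧ ¬((F ∧ F) ∧ (x0 ∧ x1))
  [5] ((¬x1 ∧ T) ∨ ¬x0) ∧ ¬((F ∧ F) ∧ (x0 ∧ x1))
  [6] (¬x1 ∨ ¬x0) ∧ ¬((F ∧ F) ∧ (x0 ∧ x1))
  [7] (¬x1 ∨ ¬x0) ∧ (¬(F ∧ F) ∨ ¬(x0 ∧ x1))
  [8] (¬x1 ∨ ¬x0) ∧ ((¬F ∨ ¬F) ∨ ¬(x0 ∧ x1))
  [9] (¬x1 ∨ ¬x0) ∧ (¬F ∨ ¬(x0 ∧ x1))
  [10] (¬x1 ∨ ¬x0) ∧ (T ∨ ¬(x0 ∧ x1))
  [11] (¬x1 ∨ ¬x0) ∧ T
  [12] ¬x1 ∨ ¬x0

Answer: normal form = ¬x1 ∨ ¬x0  (in 12 steps)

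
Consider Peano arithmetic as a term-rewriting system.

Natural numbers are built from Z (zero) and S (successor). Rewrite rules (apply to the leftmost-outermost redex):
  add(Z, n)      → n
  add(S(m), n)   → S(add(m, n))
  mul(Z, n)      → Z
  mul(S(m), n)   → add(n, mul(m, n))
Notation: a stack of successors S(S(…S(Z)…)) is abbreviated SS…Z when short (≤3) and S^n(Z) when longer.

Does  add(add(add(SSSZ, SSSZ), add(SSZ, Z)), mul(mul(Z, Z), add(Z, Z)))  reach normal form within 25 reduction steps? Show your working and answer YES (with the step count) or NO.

  start: add(add(add(SSSZ, SSSZ), add(SSZ, Z)), mul(mul(Z, Z), add(Z, Z)))
  [1] add(add(S(add(SSZ, SSSZ)), add(SSZ, Z)), mul(mul(Z, Z), add(Z, Z)))
  [2] add(S(add(add(SSZ, SSSZ), add(SSZ, Z))), mul(mul(Z, Z), add(Z, Z)))
  [3] S(add(add(add(SSZ, SSSZ), add(SSZ, Z)), mul(mul(Z, Z), add(Z, Z))))
  [4] S(add(add(S(add(SZ, SSSZ)), add(SSZ, Z)), mul(mul(Z, Z), add(Z, Z))))
  [5] S(add(S(add(add(SZ, SSSZ), add(SSZ, Z))), mul(mul(Z, Z), add(Z, Z))))
  [6] S(S(add(add(add(SZ, SSSZ), add(SSZ, Z)), mul(mul(Z, Z), add(Z, Z)))))
  [7] S(S(add(add(S(add(Z, SSSZ)), add(SSZ, Z)), mul(mul(Z, Z), add(Z, Z)))))
  [8] S(S(add(S(add(add(Z, SSSZ), add(SSZ, Z))), mul(mul(Z, Z), add(Z, Z)))))
  [9] S(S(S(add(add(add(Z, SSSZ), add(SSZ, Z)), mul(mul(Z, Z), add(Z, Z))))))
  [10] S(S(S(add(add(SSSZ, add(SSZ, Z)), mul(mul(Z, Z), add(Z, Z))))))
  [11] S(S(S(add(S(add(SSZ, add(SSZ, Z))), mul(mul(Z, Z), add(Z, Z))))))
  [12] S(S(S(S(add(add(SSZ, add(SSZ, Z)), mul(mul(Z, Z), add(Z, Z)))))))
  [13] S(S(S(S(add(S(add(SZ, add(SSZ, Z))), mul(mul(Z, Z), add(Z, Z)))))))
  [14] S(S(S(S(S(add(add(SZ, add(SSZ, Z)), mul(mul(Z, Z), add(Z, Z))))))))
  [15] S(S(S(S(S(add(S(add(Z, add(SSZ, Z))), mul(mul(Z, Z), add(Z, Z))))))))
  [16] S(S(S(S(S(S(add(add(Z, add(SSZ, Z)), mul(mul(Z, Z), add(Z, Z)))))))))
  [17] S(S(S(S(S(S(add(add(SSZ, Z), mul(mul(Z, Z), add(Z, Z)))))))))
  [18] S(S(S(S(S(S(add(S(add(SZ, Z)), mul(mul(Z, Z), add(Z, Z)))))))))
  [19] S(S(S(S(S(S(S(add(add(SZ, Z), mul(mul(Z, Z), add(Z, Z))))))))))
  [20] S(S(S(S(S(S(S(add(S(add(Z, Z)), mul(mul(Z, Z), add(Z, Z))))))))))
  [21] S(S(S(S(S(S(S(S(add(add(Z, Z), mul(mul(Z, Z), add(Z, Z)))))))))))
  [22] S(S(S(S(S(S(S(S(add(Z, mul(mul(Z, Z), add(Z, Z)))))))))))
  [23] S(S(S(S(S(S(S(S(mul(mul(Z, Z), add(Z, Z))))))))))
  [24] S(S(S(S(S(S(S(S(mul(Z, add(Z, Z))))))))))
  [25] S^8(Z)

Answer: YES — reaches normal form S^8(Z) in 25 ≤ 25 steps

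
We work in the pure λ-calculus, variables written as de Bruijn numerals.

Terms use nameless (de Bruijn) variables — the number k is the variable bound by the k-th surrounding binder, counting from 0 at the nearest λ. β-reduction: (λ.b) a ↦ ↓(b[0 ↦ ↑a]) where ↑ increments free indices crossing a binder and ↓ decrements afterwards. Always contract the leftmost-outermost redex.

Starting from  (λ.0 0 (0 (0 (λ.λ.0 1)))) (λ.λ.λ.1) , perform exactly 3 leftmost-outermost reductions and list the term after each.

  start: (λ.0 0 (0 (0 (λ.λ.0 1)))) (λ.λ.λ.1)
  step 1: (λ.λ.λ.1) (λ.λ.λ.1) ((λ.λ.λ.1) ((λ.λ.λ.1) (λ.λ.0 1)))
  step 2: (λ.λ.1) ((λ.λ.λ.1) ((λ.λ.λ.1) (λ.λ.0 1)))
  step 3: λ.(λ.λ.λ.1) ((λ.λ.λ.1) (λ.λ.0 1))

Answer: after 3 steps: λ.(λ.λ.λ.1) ((λ.λ.λ.1) (λ.λ.0 1))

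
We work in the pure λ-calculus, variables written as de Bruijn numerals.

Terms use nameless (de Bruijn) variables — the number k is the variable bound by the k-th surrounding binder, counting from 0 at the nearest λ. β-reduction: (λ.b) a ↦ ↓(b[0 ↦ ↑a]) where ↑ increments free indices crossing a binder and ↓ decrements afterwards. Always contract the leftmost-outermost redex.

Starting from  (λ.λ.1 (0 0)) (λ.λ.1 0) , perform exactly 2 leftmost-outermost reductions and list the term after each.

  start: (λ.λ.1 (0 0)) (λ.λ.1 0)
  →1  λ.(λ.λ.1 0) (0 0)
  →2  λ.λ.1 1 0

Answer: after 2 steps: λ.λ.1 1 0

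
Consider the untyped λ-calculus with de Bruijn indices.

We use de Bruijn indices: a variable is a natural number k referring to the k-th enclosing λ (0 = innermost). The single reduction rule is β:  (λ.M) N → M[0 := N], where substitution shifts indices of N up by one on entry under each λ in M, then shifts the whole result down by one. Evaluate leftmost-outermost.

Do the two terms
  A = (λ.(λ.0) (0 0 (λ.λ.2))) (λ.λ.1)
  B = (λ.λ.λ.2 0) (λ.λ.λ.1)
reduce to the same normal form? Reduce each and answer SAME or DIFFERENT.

Term A:
  start: (λ.(λ.0) (0 0 (λ.λ.2))) (λ.λ.1)
  →1  (λ.0) ((λ.λ.1) (λ.λ.1) (λ.λ.λ.λ.1))
  →2  (λ.λ.1) (λ.λ.1) (λ.λ.λ.λ.1)
  →3  (λ.λ.λ.1) (λ.λ.λ.λ.1)
  →4  λ.λ.1

Term B:
  start: (λ.λ.λ.2 0) (λ.λ.λ.1)
  →1  λ.λ.(λ.λ.λ.1) 0
  →2  λ.λ.λ.λ.1

Answer: DIFFERENT — A ⇓ λ.λ.1, B ⇓ λ.λ.λ.λ.1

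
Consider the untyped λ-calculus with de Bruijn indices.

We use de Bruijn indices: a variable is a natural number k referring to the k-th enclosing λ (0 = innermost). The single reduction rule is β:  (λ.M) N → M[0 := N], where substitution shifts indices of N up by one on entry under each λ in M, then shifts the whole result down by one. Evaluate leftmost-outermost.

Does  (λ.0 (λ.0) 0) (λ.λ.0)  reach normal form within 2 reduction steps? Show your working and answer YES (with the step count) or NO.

Answer: NO — after 2 steps the term is (λ.0) (λ.λ.0), not yet normal

Reduction:
  start: (λ.0 (λ.0) 0) (λ.λ.0)
  →1  (λ.λ.0) (λ.0) (λ.λ.0)
  →2  (λ.0) (λ.λ.0)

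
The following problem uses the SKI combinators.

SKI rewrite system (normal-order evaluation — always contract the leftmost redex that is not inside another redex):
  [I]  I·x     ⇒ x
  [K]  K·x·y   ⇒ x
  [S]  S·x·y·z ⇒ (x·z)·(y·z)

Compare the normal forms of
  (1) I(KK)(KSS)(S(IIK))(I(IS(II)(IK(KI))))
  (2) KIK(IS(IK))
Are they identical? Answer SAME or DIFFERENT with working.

Answer: SAME — A ⇓ SK, B ⇓ SK

Working:
Term A:
  start: I(KK)(KSS)(S(IIK))(I(IS(II)(IK(KI))))
  step 1: KK(KSS)(S(IIK))(I(IS(II)(IK(KI))))
  step 2: K(S(IIK))(I(IS(II)(IK(KI))))
  step 3: S(IIK)
  step 4: S(IK)
  step 5: SK

Term B:
  start: KIK(IS(IK))
  step 1: I(IS(IK))
  step 2: IS(IK)
  step 3: S(IK)
  step 4: SK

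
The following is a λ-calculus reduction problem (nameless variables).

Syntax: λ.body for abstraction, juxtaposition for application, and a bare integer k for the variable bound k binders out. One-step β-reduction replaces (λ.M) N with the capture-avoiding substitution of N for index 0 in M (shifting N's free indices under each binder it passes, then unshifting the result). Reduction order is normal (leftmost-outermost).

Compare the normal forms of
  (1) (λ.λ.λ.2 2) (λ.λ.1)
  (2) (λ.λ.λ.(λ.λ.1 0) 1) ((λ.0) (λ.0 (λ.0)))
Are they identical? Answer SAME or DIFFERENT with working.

Answer: DIFFERENT — A ⇓ λ.λ.λ.λ.λ.1, B ⇓ λ.λ.λ.2 0

Working:
Term A:
  start: (λ.λ.λ.2 2) (λ.λ.1)
  step 1: λ.λ.(λ.λ.1) (λ.λ.1)
  step 2: λ.λ.λ.λ.λ.1

Term B:
  start: (λ.λ.λ.(λ.λ.1 0) 1) ((λ.0) (λ.0 (λ.0)))
  step 1: λ.λ.(λ.λ.1 0) 1
  step 2: λ.λ.λ.2 0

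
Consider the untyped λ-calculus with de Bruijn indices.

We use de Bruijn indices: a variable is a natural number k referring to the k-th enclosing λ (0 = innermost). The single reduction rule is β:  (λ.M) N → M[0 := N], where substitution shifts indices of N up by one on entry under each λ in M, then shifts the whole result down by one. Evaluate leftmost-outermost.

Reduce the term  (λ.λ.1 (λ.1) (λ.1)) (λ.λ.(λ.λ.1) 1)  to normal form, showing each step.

Answer: normal form = λ.λ.λ.2  (in 4 steps)

Reduction:
  start: (λ.λ.1 (λ.1) (λ.1)) (λ.λ.(λ.λ.1) 1)
  step 1: λ.(λ.λ.(λ.λ.1) 1) (λ.1) (λ.1)
  step 2: λ.(λ.(λ.λ.1) (λ.2)) (λ.1)
  step 3: λ.(λ.λ.1) (λ.1)
  step 4: λ.λ.λ.2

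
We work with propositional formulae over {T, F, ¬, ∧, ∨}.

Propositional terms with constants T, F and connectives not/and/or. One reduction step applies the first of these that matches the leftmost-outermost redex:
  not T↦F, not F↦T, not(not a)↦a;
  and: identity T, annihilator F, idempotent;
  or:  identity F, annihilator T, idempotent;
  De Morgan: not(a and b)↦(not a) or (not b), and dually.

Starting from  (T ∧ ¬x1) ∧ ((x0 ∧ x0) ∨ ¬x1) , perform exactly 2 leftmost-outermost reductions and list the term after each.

Answer: after 2 steps: ¬x1 ∧ (x0 ∨ ¬x1)

Reduction:
  start: (T ∧ ¬x1) ∧ ((x0 ∧ x0) ∨ ¬x1)
  →1  ¬x1 ∧ ((x0 ∧ x0) ∨ ¬x1)
  →2  ¬x1 ∧ (x0 ∨ ¬x1)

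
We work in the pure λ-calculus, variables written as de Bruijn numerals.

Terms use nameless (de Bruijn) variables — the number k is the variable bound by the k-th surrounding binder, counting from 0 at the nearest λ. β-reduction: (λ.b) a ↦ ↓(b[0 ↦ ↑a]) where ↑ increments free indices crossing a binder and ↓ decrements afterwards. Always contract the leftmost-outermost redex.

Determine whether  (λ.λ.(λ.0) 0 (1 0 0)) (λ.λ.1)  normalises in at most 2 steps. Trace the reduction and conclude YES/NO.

Answer: NO — after 2 steps the term is λ.0 ((λ.λ.1) 0 0), not yet normal

Working:
  start: (λ.λ.(λ.0) 0 (1 0 0)) (λ.λ.1)
  step 1: λ.(λ.0) 0 ((λ.λ.1) 0 0)
  step 2: λ.0 ((λ.λ.1) 0 0)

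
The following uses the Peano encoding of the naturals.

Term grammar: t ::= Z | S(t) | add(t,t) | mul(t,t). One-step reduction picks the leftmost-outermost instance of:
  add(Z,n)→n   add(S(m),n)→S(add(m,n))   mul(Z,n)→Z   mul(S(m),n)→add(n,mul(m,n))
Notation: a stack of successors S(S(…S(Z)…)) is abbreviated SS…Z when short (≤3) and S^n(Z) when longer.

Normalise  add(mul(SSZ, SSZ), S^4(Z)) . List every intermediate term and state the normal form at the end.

  start: add(mul(SSZ, SSZ), S^4(Z))
  [1] add(add(SSZ, mul(SZ, SSZ)), S^4(Z))
  [2] add(S(add(SZ, mul(SZ, SSZ))), S^4(Z))
  [3] S(add(add(SZ, mul(SZ, SSZ)), S^4(Z)))
  [4] S(add(S(add(Z, mul(SZ, SSZ))), S^4(Z)))
  [5] S(S(add(add(Z, mul(SZ, SSZ)), S^4(Z))))
  [6] S(S(add(mul(SZ, SSZ), S^4(Z))))
  [7] S(S(add(add(SSZ, mul(Z, SSZ)), S^4(Z))))
  [8] S(S(add(S(add(SZ, mul(Z, SSZ))), S^4(Z))))
  [9] S(S(S(add(add(SZ, mul(Z, SSZ)), S^4(Z)))))
  [10] S(S(S(add(S(add(Z, mul(Z, SSZ))), S^4(Z)))))
  [11] S(S(S(S(add(add(Z, mul(Z, SSZ)), S^4(Z))))))
  [12] S(S(S(S(add(mul(Z, SSZ), S^4(Z))))))
  [13] S(S(S(S(add(Z, S^4(Z))))))
  [14] S^8(Z)

Answer: normal form = S^8(Z)  (in 14 steps)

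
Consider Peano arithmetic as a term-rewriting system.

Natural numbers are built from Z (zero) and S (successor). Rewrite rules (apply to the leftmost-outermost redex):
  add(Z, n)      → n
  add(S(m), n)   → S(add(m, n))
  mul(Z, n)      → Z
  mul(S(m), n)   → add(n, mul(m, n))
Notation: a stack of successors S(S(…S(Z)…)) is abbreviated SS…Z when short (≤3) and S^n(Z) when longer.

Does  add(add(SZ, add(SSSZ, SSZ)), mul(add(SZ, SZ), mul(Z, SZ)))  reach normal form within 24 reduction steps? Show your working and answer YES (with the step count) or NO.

Answer: YES — reaches normal form S^6(Z) in 22 ≤ 24 steps

Reduction:
  start: add(add(SZ, add(SSSZ, SSZ)), mul(add(SZ, SZ), mul(Z, SZ)))
  →1  add(S(add(Z, add(SSSZ, SSZ))), mul(add(SZ, SZ), mul(Z, SZ)))
  →2  S(add(add(Z, add(SSSZ, SSZ)), mul(add(SZ, SZ), mul(Z, SZ))))
  →3  S(add(add(SSSZ, SSZ), mul(add(SZ, SZ), mul(Z, SZ))))
  →4  S(add(S(add(SSZ, SSZ)), mul(add(SZ, SZ), mul(Z, SZ))))
  →5  S(S(add(add(SSZ, SSZ), mul(add(SZ, SZ), mul(Z, SZ)))))
  →6  S(S(add(S(add(SZ, SSZ)), mul(add(SZ, SZ), mul(Z, SZ)))))
  →7  S(S(S(add(add(SZ, SSZ), mul(add(SZ, SZ), mul(Z, SZ))))))
  →8  S(S(S(add(S(add(Z, SSZ)), mul(add(SZ, SZ), mul(Z, SZ))))))
  →9  S(S(S(S(add(add(Z, SSZ), mul(add(SZ, SZ), mul(Z, SZ)))))))
  →10  S(S(S(S(add(SSZ, mul(add(SZ, SZ), mul(Z, SZ)))))))
  →11  S(S(S(S(S(add(SZ, mul(add(SZ, SZ), mul(Z, SZ))))))))
  →12  S(S(S(S(S(S(add(Z, mul(add(SZ, SZ), mul(Z, SZ)))))))))
  →13  S(S(S(S(S(S(mul(add(SZ, SZ), mul(Z, SZ))))))))
  →14  S(S(S(S(S(S(mul(S(add(Z, SZ)), mul(Z, SZ))))))))
  →15  S(S(S(S(S(S(add(mul(Z, SZ), mul(add(Z, SZ), mul(Z, SZ)))))))))
  →16  S(S(S(S(S(S(add(Z, mul(add(Z, SZ), mul(Z, SZ)))))))))
  →17  S(S(S(S(S(S(mul(add(Z, SZ), mul(Z, SZ))))))))
  →18  S(S(S(S(S(S(mul(SZ, mul(Z, SZ))))))))
  →19  S(S(S(S(S(S(add(mul(Z, SZ), mul(Z, mul(Z, SZ)))))))))
  →20  S(S(S(S(S(S(add(Z, mul(Z, mul(Z, SZ)))))))))
  →21  S(S(S(S(S(S(mul(Z, mul(Z, SZ))))))))
  →22  S^6(Z)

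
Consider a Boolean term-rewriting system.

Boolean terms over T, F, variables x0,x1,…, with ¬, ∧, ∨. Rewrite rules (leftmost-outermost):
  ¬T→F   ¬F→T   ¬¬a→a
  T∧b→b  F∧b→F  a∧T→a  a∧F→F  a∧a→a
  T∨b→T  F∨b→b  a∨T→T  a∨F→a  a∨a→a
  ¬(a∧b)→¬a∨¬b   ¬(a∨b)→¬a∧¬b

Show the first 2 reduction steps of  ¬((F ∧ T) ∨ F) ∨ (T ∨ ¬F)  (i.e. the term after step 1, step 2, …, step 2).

Answer: after 2 steps: ((¬F ∨ ¬T) ∧ ¬F) ∨ (T ∨ ¬F)

Working:
  start: ¬((F ∧ T) ∨ F) ∨ (T ∨ ¬F)
  [1] (¬(F ∧ T) ∧ ¬F) ∨ (T ∨ ¬F)
  [2] ((¬F ∨ ¬T) ∧ ¬F) ∨ (T ∨ ¬F)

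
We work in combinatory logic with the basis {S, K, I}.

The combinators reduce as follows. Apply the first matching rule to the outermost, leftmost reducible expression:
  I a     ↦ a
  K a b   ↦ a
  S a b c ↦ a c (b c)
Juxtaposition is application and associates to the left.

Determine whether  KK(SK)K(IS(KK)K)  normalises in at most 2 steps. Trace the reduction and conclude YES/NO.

  start: KK(SK)K(IS(KK)K)
  →1  KK(IS(KK)K)
  →2  K

Answer: YES — reaches normal form K in 2 ≤ 2 steps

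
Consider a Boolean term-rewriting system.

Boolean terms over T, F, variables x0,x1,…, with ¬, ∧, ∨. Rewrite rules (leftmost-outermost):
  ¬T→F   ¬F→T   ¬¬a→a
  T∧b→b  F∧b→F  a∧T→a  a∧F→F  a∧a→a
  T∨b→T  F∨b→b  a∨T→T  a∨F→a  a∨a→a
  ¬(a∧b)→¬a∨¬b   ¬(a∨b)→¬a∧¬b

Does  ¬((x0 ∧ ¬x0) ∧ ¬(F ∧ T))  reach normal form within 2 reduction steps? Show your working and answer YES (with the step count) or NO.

Answer: NO — after 2 steps the term is (¬x0 ∨ ¬¬x0) ∨ ¬¬(F ∧ T), not yet normal

Working:
  start: ¬((x0 ∧ ¬x0) ∧ ¬(F ∧ T))
  →1  ¬(x0 ∧ ¬x0) ∨ ¬¬(F ∧ T)
  →2  (¬x0 ∨ ¬¬x0) ∨ ¬¬(F ∧ T)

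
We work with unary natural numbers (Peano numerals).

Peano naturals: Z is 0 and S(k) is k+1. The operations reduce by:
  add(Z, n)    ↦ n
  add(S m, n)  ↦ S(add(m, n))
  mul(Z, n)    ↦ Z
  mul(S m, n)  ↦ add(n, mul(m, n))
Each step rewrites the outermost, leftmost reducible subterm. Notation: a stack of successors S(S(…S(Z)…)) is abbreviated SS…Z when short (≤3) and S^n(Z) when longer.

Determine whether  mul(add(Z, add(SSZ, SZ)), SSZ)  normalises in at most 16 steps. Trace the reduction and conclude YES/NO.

Answer: NO — after 16 steps the term is S(S(S(S(S(S(mul(Z, SSZ))))))), not yet normal

Reduction:
  start: mul(add(Z, add(SSZ, SZ)), SSZ)
  →1  mul(add(SSZ, SZ), SSZ)
  →2  mul(S(add(SZ, SZ)), SSZ)
  →3  add(SSZ, mul(add(SZ, SZ), SSZ))
  →4  S(add(SZ, mul(add(SZ, SZ), SSZ)))
  →5  S(S(add(Z, mul(add(SZ, SZ), SSZ))))
  →6  S(S(mul(add(SZ, SZ), SSZ)))
  →7  S(S(mul(S(add(Z, SZ)), SSZ)))
  →8  S(S(add(SSZ, mul(add(Z, SZ), SSZ))))
  →9  S(S(S(add(SZ, mul(add(Z, SZ), SSZ)))))
  →10  S(S(S(S(add(Z, mul(add(Z, SZ), SSZ))))))
  →11  S(S(S(S(mul(add(Z, SZ), SSZ)))))
  →12  S(S(S(S(mul(SZ, SSZ)))))
  →13  S(S(S(S(add(SSZ, mul(Z, SSZ))))))
  →14  S(S(S(S(S(add(SZ, mul(Z, SSZ)))))))
  →15  S(S(S(S(S(S(add(Z, mul(Z, SSZ))))))))
  →16  S(S(S(S(S(S(mul(Z, SSZ)))))))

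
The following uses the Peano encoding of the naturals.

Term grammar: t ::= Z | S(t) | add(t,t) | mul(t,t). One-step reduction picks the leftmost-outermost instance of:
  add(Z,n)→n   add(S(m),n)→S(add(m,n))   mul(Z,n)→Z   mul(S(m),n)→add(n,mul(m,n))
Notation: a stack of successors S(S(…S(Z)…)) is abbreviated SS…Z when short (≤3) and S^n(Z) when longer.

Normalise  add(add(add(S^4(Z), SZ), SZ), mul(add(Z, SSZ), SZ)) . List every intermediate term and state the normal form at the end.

Answer: normal form = S^8(Z)  (in 26 steps)

Derivation:
  start: add(add(add(S^4(Z), SZ), SZ), mul(add(Z, SSZ), SZ))
  →1  add(add(S(add(SSSZ, SZ)), SZ), mul(add(Z, SSZ), SZ))
  →2  add(S(add(add(SSSZ, SZ), SZ)), mul(add(Z, SSZ), SZ))
  →3  S(add(add(add(SSSZ, SZ), SZ), mul(add(Z, SSZ), SZ)))
  →4  S(add(add(S(add(SSZ, SZ)), SZ), mul(add(Z, SSZ), SZ)))
  →5  S(add(S(add(add(SSZ, SZ), SZ)), mul(add(Z, SSZ), SZ)))
  →6  S(S(add(add(add(SSZ, SZ), SZ), mul(add(Z, SSZ), SZ))))
  →7  S(S(add(add(S(add(SZ, SZ)), SZ), mul(add(Z, SSZ), SZ))))
  →8  S(S(add(S(add(add(SZ, SZ), SZ)), mul(add(Z, SSZ), SZ))))
  →9  S(S(S(add(add(add(SZ, SZ), SZ), mul(add(Z, SSZ), SZ)))))
  →10  S(S(S(add(add(S(add(Z, SZ)), SZ), mul(add(Z, SSZ), SZ)))))
  →11  S(S(S(add(S(add(add(Z, SZ), SZ)), mul(add(Z, SSZ), SZ)))))
  →12  S(S(S(S(add(add(add(Z, SZ), SZ), mul(add(Z, SSZ), SZ))))))
  →13  S(S(S(S(add(add(SZ, SZ), mul(add(Z, SSZ), SZ))))))
  →14  S(S(S(S(add(S(add(Z, SZ)), mul(add(Z, SSZ), SZ))))))
  →15  S(S(S(S(S(add(add(Z, SZ), mul(add(Z, SSZ), SZ)))))))
  →16  S(S(S(S(S(add(SZ, mul(add(Z, SSZ), SZ)))))))
  →17  S(S(S(S(S(S(add(Z, mul(add(Z, SSZ), SZ))))))))
  →18  S(S(S(S(S(S(mul(add(Z, SSZ), SZ)))))))
  →19  S(S(S(S(S(S(mul(SSZ, SZ)))))))
  →20  S(S(S(S(S(S(add(SZ, mul(SZ, SZ))))))))
  →21  S(S(S(S(S(S(S(add(Z, mul(SZ, SZ)))))))))
  →22  S(S(S(S(S(S(S(mul(SZ, SZ))))))))
  →23  S(S(S(S(S(S(S(add(SZ, mul(Z, SZ)))))))))
  →24  S(S(S(S(S(S(S(S(add(Z, mul(Z, SZ))))))))))
  →25  S(S(S(S(S(S(S(S(mul(Z, SZ)))))))))
  →26  S^8(Z)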